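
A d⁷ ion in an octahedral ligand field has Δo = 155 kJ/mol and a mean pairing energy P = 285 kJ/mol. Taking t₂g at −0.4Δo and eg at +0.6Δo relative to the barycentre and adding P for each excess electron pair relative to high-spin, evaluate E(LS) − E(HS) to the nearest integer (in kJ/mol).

130

High-spin d⁷ fills as t₂g⁵ eg² with CFSE 5(−0.4) + 2(+0.6) = -0.8Δo = -124 kJ/mol.
For low-spin the configuration is t₂g⁶ eg¹: orbital energy -1.8 × 155 = -279 kJ/mol, and 1 additional pair relative to high-spin adds 285 kJ/mol, giving 6 kJ/mol.
The difference is 6 − (-124) = 130 kJ/mol, so high-spin lies lower.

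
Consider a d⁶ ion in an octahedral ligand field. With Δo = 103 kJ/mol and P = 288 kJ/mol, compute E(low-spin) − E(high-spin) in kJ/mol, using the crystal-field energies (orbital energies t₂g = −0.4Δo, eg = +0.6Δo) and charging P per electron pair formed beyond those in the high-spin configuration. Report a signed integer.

In the high-spin limit (t₂g⁴ eg²) the orbital term is -0.4Δo = -41 kJ/mol, with no excess pairing.
Low-spin: t₂g⁶ eg⁰, orbital CFSE = -2.4Δo = -247 kJ/mol; plus 2 excess pairs × P = +576 kJ/mol; total 329 kJ/mol.
Thus E(LS) − E(HS) = 370 kJ/mol.

370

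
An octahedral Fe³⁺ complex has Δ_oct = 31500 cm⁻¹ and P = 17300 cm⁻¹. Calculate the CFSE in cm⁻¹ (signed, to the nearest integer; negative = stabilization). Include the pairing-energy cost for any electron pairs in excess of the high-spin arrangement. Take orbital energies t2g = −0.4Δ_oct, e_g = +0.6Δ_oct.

Fe³⁺: group 8, so d-count = 8 − 3 = 5.
Since Δ_oct = 31500 cm⁻¹ > P = 17300 cm⁻¹, the complex adopts the low-spin configuration.
Configuration: t2g^5 e_g^0.
Orbital CFSE = -2.0Δ_oct = -2.0 × 31500 = -63000 cm⁻¹.
Excess pairs vs high-spin: 2 − 0 = 2; pairing cost = +34600 cm⁻¹.
Net CFSE = -63000 + 34600 = -28400 cm⁻¹.

-28400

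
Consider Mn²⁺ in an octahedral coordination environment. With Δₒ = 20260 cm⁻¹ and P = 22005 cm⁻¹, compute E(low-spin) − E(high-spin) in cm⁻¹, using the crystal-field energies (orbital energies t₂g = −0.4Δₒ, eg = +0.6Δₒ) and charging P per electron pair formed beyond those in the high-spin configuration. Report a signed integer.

3490

Mn²⁺: group 7, so d-count = 7 − 2 = 5.
High-spin: t₂g³ eg², CFSE = 0.0Δₒ = 0 cm⁻¹.
Low-spin: t₂g⁵ eg⁰, orbital CFSE = -2.0Δₒ = -40520 cm⁻¹; plus 2 excess pairs × P = +44010 cm⁻¹; total 3490 cm⁻¹.
E(LS) − E(HS) = 3490 − (0) = 3490 cm⁻¹.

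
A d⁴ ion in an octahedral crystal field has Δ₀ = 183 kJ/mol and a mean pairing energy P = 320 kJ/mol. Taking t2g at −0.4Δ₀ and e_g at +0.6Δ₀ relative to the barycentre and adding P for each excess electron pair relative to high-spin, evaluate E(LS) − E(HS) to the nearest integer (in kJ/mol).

High-spin d⁴ fills as t2g^3 e_g^1 with CFSE 3(−0.4) + 1(+0.6) = -0.6Δ₀ = -110 kJ/mol.
For low-spin the configuration is t2g^4 e_g^0: orbital energy -1.6 × 183 = -293 kJ/mol, and 1 additional pair relative to high-spin adds 320 kJ/mol, giving 27 kJ/mol.
The difference is 27 − (-110) = 137 kJ/mol, so high-spin lies lower.

137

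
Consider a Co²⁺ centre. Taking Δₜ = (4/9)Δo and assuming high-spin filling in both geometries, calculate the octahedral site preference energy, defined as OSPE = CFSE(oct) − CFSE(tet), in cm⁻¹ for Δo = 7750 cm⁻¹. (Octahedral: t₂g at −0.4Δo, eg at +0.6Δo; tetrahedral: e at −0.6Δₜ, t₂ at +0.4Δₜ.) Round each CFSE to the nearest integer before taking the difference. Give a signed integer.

Co is in group 9, so Co²⁺ is d⁷ (9 − 2 = 7).
In an octahedral site d⁷ (HS) is t₂g⁵ eg², giving CFSE(oct) = -0.8Δo = -6200 cm⁻¹.
Tetrahedral e⁴ t₂³ gives -1.2Δₜ = -1.2 × (4/9) × 7750 = -4133 cm⁻¹.
Subtracting, OSPE = -6200 − (-4133) = -2067 cm⁻¹.

-2067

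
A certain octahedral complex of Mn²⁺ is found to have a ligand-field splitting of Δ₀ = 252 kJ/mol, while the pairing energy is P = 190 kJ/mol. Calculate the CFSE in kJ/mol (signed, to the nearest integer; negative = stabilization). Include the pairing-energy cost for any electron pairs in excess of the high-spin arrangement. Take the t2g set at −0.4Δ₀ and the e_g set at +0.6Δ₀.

Mn²⁺: group 7, so d-count = 7 − 2 = 5.
With Δ₀ > P the complex is low-spin.
Configuration: t2g^5 e_g^0.
Orbital CFSE = -2.0Δ₀ = -2.0 × 252 = -504 kJ/mol.
Excess pairs vs high-spin: 2 − 0 = 2; pairing cost = +380 kJ/mol.
Net CFSE = -504 + 380 = -124 kJ/mol.

-124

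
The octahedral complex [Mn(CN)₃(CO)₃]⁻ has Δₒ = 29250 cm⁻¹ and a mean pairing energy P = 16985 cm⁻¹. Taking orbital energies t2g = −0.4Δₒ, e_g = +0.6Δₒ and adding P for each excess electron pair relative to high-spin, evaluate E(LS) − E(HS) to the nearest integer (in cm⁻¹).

-24530

Ligand charges: 3×(-1) from CN⁻ and 3×(+0) from CO sum to -3; with overall charge -1, Mn is +2.
Mn sits in group 7; removing 2 electrons leaves Mn²⁺ with 7 − 2 = 5 d electrons.
High-spin d⁵ fills as t2g^3 e_g^2 with CFSE 3(−0.4) + 2(+0.6) = 0.0Δₒ = 0 cm⁻¹.
Low-spin: t2g^5 e_g^0, orbital CFSE = -2.0Δₒ = -58500 cm⁻¹; plus 2 excess pairs × P = +33970 cm⁻¹; total -24530 cm⁻¹.
E(LS) − E(HS) = -24530 − (0) = -24530 cm⁻¹.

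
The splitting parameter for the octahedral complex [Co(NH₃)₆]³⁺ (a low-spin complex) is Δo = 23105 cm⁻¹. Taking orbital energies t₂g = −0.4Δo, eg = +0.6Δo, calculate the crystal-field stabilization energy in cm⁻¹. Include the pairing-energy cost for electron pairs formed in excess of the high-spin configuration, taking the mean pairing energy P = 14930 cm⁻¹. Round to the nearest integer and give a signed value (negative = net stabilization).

NH₃ is neutral, so the +3 overall charge sits on Co: oxidation state +3.
Co sits in group 9; removing 3 electrons leaves Co³⁺ with 9 − 3 = 6 d electrons.
The d⁶ electrons fill as t₂g⁶ eg⁰.
Orbital CFSE = 6(-0.4) + 0(0.6) = -2.4Δo = -2.4 × 23105 = -55452 cm⁻¹.
Relative to high-spin t₂g⁴ eg² (1 paired), the low-spin configuration has 2 additional pairs, contributing +2 × 14930 = +29860 cm⁻¹.
Combining: -55452 + 29860 = -25592 cm⁻¹.

-25592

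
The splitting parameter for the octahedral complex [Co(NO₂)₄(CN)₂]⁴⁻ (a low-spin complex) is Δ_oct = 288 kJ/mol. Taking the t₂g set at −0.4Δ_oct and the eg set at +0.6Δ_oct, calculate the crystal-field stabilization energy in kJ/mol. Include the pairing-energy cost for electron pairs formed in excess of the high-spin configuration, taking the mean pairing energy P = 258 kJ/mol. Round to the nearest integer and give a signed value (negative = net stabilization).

Ligand charges: 4×(-1) from NO₂⁻ and 2×(-1) from CN⁻ sum to -6; with overall charge -4, Co is +2.
Co sits in group 9; removing 2 electrons leaves Co²⁺ with 9 − 2 = 7 d electrons.
The d⁷ electrons fill as t₂g⁶ eg¹.
Orbital CFSE = 6(-0.4) + 1(0.6) = -1.8Δ_oct = -1.8 × 288 = -518 kJ/mol.
High-spin d⁷ would be t₂g⁵ eg² with 2 pairs; low-spin has 3, so 1 excess pair costs +1P = +258 kJ/mol.
Overall CFSE = -518 + 258 = -260 kJ/mol.

-260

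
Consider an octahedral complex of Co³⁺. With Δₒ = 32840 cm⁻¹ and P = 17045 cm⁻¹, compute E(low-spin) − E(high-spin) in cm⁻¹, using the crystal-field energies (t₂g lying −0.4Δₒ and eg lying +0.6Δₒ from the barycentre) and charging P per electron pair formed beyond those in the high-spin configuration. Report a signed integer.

-31590

Co³⁺: group 9, so d-count = 9 − 3 = 6.
In the high-spin limit (t₂g⁴ eg²) the orbital term is -0.4Δₒ = -13136 cm⁻¹, with no excess pairing.
Low-spin t₂g⁶ eg⁰ gives -2.4Δₒ = -78816 cm⁻¹, but forming 2 extra pairs costs 2P = 34090 cm⁻¹, so E(LS) = -78816 + 34090 = -44726 cm⁻¹.
The difference is -44726 − (-13136) = -31590 cm⁻¹, so low-spin lies lower.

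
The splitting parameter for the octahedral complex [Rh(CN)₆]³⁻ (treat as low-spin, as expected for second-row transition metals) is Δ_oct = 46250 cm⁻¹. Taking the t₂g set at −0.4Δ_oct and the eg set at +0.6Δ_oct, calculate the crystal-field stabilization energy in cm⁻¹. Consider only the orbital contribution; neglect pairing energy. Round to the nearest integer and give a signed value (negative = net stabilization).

Each CN⁻ contributes -1; 6 × (-1) = -6. With overall charge -3, Rh is in the +3 oxidation state.
Rh sits in group 9; removing 3 electrons leaves Rh³⁺ with 9 − 3 = 6 d electrons.
Configuration: t₂g⁶ eg⁰.
The orbital stabilization is -2.4Δ_oct = -2.4 × 46250 = -111000 cm⁻¹.

-111000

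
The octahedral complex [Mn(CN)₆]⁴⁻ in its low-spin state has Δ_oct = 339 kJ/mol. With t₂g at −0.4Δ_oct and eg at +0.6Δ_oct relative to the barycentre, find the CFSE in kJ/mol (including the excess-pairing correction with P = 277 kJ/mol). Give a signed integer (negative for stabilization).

Each CN⁻ contributes -1; 6 × (-1) = -6. With overall charge -4, Mn is in the +2 oxidation state.
Group 7 minus oxidation state +2 gives a d⁵ configuration for Mn²⁺.
Configuration: t₂g⁵ eg⁰.
CFSE(orbital) = 5×(-0.4Δ_oct) + 0×(0.6Δ_oct) = -2.0Δ_oct; with Δ_oct = 339 kJ/mol that is -678 kJ/mol.
Pairing penalty: 2 pairs vs 0 in the high-spin reference → 2 extra × P = 554 kJ/mol.
Combining: -678 + 554 = -124 kJ/mol.

-124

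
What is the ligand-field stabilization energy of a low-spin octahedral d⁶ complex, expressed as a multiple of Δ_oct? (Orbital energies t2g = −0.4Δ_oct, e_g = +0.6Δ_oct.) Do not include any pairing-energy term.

Configuration: t2g^6 e_g^0.
CFSE = 6(-0.4Δ_oct) + 0(0.6Δ_oct) = -2.4Δ_oct + 0.0Δ_oct = -2.4Δ_oct.

-2.4 Δ_oct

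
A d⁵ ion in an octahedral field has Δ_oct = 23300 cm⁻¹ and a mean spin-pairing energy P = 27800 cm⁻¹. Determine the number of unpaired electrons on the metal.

5

Since Δ_oct = 23300 cm⁻¹ < P = 27800 cm⁻¹, the complex adopts the high-spin configuration.
Configuration: t₂g³ eg².
Unpaired electrons: 5.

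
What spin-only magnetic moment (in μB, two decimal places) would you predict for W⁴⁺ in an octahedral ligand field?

Group 6 minus oxidation state +4 gives a d² configuration for W⁴⁺.
For octahedral d² the high- and low-spin configurations coincide.
Configuration: t₂g² eg⁰ → 2 unpaired electrons.
μ(spin-only) = √[2(2+2)] = √8 ≈ 2.83 μB.

2.83 μB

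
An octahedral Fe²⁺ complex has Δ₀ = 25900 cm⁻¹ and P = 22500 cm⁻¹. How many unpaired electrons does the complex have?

Group 8 minus oxidation state +2 gives a d⁶ configuration for Fe²⁺.
Δ₀ > P, so pairing is preferred: the ground state is low-spin.
Configuration: t₂g⁶ eg⁰.
Unpaired electrons: 0.

0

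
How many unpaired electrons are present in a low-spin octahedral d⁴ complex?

2

Configuration: t2g^4 e_g^0, giving 2 unpaired electrons.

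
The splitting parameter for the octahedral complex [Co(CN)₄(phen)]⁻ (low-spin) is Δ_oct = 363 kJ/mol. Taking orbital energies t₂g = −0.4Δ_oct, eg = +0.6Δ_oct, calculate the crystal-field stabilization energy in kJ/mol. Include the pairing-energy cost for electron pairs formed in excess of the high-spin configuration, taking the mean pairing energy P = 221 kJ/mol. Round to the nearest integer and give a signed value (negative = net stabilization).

Ligand charges: 4×(-1) from CN⁻ and 1×(+0) from phen sum to -4; with overall charge -1, Co is +3.
Co sits in group 9; removing 3 electrons leaves Co³⁺ with 9 − 3 = 6 d electrons.
Configuration: t₂g⁶ eg⁰.
Orbital CFSE = 6(-0.4) + 0(0.6) = -2.4Δ_oct = -2.4 × 363 = -871 kJ/mol.
Pairing penalty: 3 pairs vs 1 in the high-spin reference → 2 extra × P = 442 kJ/mol.
Net CFSE = -871 + 442 = -429 kJ/mol.

-429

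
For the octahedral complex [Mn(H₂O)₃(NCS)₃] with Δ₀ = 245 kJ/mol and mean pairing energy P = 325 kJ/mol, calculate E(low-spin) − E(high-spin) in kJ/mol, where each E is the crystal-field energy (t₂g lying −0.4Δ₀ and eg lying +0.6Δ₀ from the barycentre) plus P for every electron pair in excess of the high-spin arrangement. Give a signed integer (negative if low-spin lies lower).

80

Ligand charges: 3×(+0) from H₂O and 3×(-1) from NCS⁻ sum to -3; with overall charge +0, Mn is +3.
Group 7 minus oxidation state +3 gives a d⁴ configuration for Mn³⁺.
In the high-spin limit (t₂g³ eg¹) the orbital term is -0.6Δ₀ = -147 kJ/mol, with no excess pairing.
For low-spin the configuration is t₂g⁴ eg⁰: orbital energy -1.6 × 245 = -392 kJ/mol, and 1 additional pair relative to high-spin adds 325 kJ/mol, giving -67 kJ/mol.
E(LS) − E(HS) = -67 − (-147) = 80 kJ/mol.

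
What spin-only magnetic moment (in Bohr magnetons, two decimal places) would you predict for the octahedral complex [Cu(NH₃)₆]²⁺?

NH₃ is neutral, so the +2 overall charge sits on Cu: oxidation state +2.
Group 11 minus oxidation state +2 gives a d⁹ configuration for Cu²⁺.
Configuration: t₂g⁶ eg³ → 1 unpaired electron.
μ(spin-only) = √[1(1+2)] = √3 ≈ 1.73 Bohr magnetons.

1.73 Bohr magnetons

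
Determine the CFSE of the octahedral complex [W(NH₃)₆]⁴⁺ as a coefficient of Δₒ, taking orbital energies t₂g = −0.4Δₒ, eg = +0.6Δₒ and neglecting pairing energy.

-0.8 Δₒ

NH₃ is neutral, so the +4 overall charge sits on W: oxidation state +4.
W is in group 6, so W⁴⁺ is d² (6 − 4 = 2).
Configuration: t₂g² eg⁰.
CFSE = 2(-0.4Δₒ) + 0(0.6Δₒ) = -0.8Δₒ + 0.0Δₒ = -0.8Δₒ.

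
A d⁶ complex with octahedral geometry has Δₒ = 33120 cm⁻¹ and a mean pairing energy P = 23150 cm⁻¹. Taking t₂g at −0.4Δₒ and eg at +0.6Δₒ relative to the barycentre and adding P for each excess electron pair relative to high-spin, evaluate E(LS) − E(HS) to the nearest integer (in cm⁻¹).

-19940

High-spin: t₂g⁴ eg², CFSE = -0.4Δₒ = -13248 cm⁻¹.
Low-spin t₂g⁶ eg⁰ gives -2.4Δₒ = -79488 cm⁻¹, but forming 2 extra pairs costs 2P = 46300 cm⁻¹, so E(LS) = -79488 + 46300 = -33188 cm⁻¹.
Thus E(LS) − E(HS) = -19940 cm⁻¹.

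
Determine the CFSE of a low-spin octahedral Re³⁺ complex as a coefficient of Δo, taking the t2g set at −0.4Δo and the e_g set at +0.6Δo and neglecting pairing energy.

-1.6 Δo

Re is in group 7, so Re³⁺ is d⁴ (7 − 3 = 4).
Configuration: t2g^4 e_g^0.
CFSE = 4(-0.4Δo) + 0(0.6Δo) = -1.6Δo + 0.0Δo = -1.6Δo.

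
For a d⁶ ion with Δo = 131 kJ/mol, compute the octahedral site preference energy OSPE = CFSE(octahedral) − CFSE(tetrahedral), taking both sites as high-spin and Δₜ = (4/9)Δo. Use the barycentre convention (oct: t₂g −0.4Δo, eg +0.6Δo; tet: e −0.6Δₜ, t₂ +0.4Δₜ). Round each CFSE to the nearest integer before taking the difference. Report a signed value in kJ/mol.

-17

In an octahedral site d⁶ (HS) is t2g^4 e_g^2, giving CFSE(oct) = -0.4Δo = -52 kJ/mol.
Tetrahedral: e^3 t2^3, CFSE = 3(−0.6) + 3(+0.4) = -0.6Δₜ = -0.6 × (4/9) × 131 = -35 kJ/mol.
Subtracting, OSPE = -52 − (-35) = -17 kJ/mol.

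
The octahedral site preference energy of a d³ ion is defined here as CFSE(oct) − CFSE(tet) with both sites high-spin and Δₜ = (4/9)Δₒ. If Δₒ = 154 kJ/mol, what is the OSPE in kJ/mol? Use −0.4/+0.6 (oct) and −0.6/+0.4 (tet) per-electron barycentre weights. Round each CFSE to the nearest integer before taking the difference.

In an octahedral site d³ (HS) is t2g^3 e_g^0, giving CFSE(oct) = -1.2Δₒ = -185 kJ/mol.
Tetrahedral: e^2 t2^1, CFSE = 2(−0.6) + 1(+0.4) = -0.8Δₜ = -0.8 × (4/9) × 154 = -55 kJ/mol.
Subtracting, OSPE = -185 − (-55) = -130 kJ/mol.

-130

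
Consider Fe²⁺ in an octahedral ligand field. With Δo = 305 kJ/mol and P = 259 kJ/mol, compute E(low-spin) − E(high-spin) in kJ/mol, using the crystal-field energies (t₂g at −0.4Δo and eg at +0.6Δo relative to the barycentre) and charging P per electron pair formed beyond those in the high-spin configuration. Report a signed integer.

-92

Fe is in group 8, so Fe²⁺ is d⁶ (8 − 2 = 6).
High-spin d⁶ fills as t₂g⁴ eg² with CFSE 4(−0.4) + 2(+0.6) = -0.4Δo = -122 kJ/mol.
Low-spin: t₂g⁶ eg⁰, orbital CFSE = -2.4Δo = -732 kJ/mol; plus 2 excess pairs × P = +518 kJ/mol; total -214 kJ/mol.
Thus E(LS) − E(HS) = -92 kJ/mol.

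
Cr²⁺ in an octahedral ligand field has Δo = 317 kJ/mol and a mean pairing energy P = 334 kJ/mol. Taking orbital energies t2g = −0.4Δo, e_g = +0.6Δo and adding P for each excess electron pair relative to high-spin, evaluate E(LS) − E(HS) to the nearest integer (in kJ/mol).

Cr²⁺: group 6, so d-count = 6 − 2 = 4.
High-spin: t2g^3 e_g^1, CFSE = -0.6Δo = -190 kJ/mol.
Low-spin: t2g^4 e_g^0, orbital CFSE = -1.6Δo = -507 kJ/mol; plus 1 excess pair × P = +334 kJ/mol; total -173 kJ/mol.
The difference is -173 − (-190) = 17 kJ/mol, so high-spin lies lower.

17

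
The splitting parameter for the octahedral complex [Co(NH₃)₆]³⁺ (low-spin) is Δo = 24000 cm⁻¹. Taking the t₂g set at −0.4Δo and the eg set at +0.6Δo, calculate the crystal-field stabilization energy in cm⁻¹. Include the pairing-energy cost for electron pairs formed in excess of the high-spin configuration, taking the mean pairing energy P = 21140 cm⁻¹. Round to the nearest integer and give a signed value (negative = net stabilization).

-15320

NH₃ is neutral, so the +3 overall charge sits on Co: oxidation state +3.
Co is in group 9, so Co³⁺ is d⁶ (9 − 3 = 6).
Electron filling gives t₂g⁶ eg⁰.
Orbital CFSE = 6(-0.4) + 0(0.6) = -2.4Δo = -2.4 × 24000 = -57600 cm⁻¹.
Pairing penalty: 3 pairs vs 1 in the high-spin reference → 2 extra × P = 42280 cm⁻¹.
Combining: -57600 + 42280 = -15320 cm⁻¹.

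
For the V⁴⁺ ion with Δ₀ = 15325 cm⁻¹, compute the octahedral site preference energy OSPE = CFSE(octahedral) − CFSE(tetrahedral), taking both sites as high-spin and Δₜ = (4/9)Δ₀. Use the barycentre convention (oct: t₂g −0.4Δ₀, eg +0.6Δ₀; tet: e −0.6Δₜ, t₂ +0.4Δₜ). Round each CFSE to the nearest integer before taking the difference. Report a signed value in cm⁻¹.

Group 5 minus oxidation state +4 gives a d¹ configuration for V⁴⁺.
Octahedral high-spin t2g^1 e_g^0: CFSE = -0.4 × 15325 = -6130 cm⁻¹.
Tetrahedral: e^1 t2^0, CFSE = 1(−0.6) + 0(+0.4) = -0.6Δₜ = -0.6 × (4/9) × 15325 = -4087 cm⁻¹.
OSPE = CFSE(oct) − CFSE(tet) = -6130 − (-4087) = -2043 cm⁻¹.

-2043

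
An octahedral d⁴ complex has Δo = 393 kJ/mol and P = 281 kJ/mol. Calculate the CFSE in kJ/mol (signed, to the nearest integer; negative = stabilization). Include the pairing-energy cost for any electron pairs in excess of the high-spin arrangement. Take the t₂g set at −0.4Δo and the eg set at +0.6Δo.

-348

Since Δo = 393 kJ/mol > P = 281 kJ/mol, the complex adopts the low-spin configuration.
Configuration: t₂g⁴ eg⁰.
Orbital CFSE = -1.6Δo = -1.6 × 393 = -629 kJ/mol.
Excess pairs vs high-spin: 1 − 0 = 1; pairing cost = +281 kJ/mol.
Net CFSE = -629 + 281 = -348 kJ/mol.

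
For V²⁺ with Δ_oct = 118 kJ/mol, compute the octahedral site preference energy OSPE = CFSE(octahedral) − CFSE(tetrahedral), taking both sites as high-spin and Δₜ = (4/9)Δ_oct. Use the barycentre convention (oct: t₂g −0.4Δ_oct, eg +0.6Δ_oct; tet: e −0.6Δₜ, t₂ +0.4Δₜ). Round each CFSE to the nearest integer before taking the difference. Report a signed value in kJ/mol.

-100

V sits in group 5; removing 2 electrons leaves V²⁺ with 5 − 2 = 3 d electrons.
In an octahedral site d³ (HS) is t₂g³ eg⁰, giving CFSE(oct) = -1.2Δ_oct = -142 kJ/mol.
Tetrahedral: e² t₂¹, CFSE = 2(−0.6) + 1(+0.4) = -0.8Δₜ = -0.8 × (4/9) × 118 = -42 kJ/mol.
OSPE = -142 − (-42) = -100 kJ/mol.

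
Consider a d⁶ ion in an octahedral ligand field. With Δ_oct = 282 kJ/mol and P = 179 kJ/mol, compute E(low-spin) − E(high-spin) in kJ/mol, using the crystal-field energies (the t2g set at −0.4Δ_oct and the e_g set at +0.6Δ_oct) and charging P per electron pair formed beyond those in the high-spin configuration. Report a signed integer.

High-spin d⁶ fills as t2g^4 e_g^2 with CFSE 4(−0.4) + 2(+0.6) = -0.4Δ_oct = -113 kJ/mol.
Low-spin: t2g^6 e_g^0, orbital CFSE = -2.4Δ_oct = -677 kJ/mol; plus 2 excess pairs × P = +358 kJ/mol; total -319 kJ/mol.
E(LS) − E(HS) = -319 − (-113) = -206 kJ/mol.

-206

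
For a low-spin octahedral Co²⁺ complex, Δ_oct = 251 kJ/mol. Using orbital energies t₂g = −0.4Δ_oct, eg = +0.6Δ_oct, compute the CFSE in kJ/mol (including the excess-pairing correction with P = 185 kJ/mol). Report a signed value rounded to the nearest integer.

-267

Co²⁺: group 9, so d-count = 9 − 2 = 7.
Electron filling gives t₂g⁶ eg¹.
CFSE(orbital) = 6×(-0.4Δ_oct) + 1×(0.6Δ_oct) = -1.8Δ_oct; with Δ_oct = 251 kJ/mol that is -452 kJ/mol.
Relative to high-spin t₂g⁵ eg² (2 paired), the low-spin configuration has 1 additional pair, contributing +1 × 185 = +185 kJ/mol.
Overall CFSE = -452 + 185 = -267 kJ/mol.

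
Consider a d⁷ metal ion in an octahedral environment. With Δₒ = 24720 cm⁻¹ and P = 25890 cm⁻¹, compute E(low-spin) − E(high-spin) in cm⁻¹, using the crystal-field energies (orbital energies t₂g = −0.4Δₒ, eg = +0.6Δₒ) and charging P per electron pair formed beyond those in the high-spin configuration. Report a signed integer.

High-spin: t₂g⁵ eg², CFSE = -0.8Δₒ = -19776 cm⁻¹.
Low-spin: t₂g⁶ eg¹, orbital CFSE = -1.8Δₒ = -44496 cm⁻¹; plus 1 excess pair × P = +25890 cm⁻¹; total -18606 cm⁻¹.
E(LS) − E(HS) = -18606 − (-19776) = 1170 cm⁻¹.

1170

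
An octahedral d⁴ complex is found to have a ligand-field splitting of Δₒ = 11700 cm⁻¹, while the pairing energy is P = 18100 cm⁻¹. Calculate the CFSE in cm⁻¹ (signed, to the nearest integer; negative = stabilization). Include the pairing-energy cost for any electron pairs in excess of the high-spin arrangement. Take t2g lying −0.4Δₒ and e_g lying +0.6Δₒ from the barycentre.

-7020

Δₒ < P, so pairing is avoided: the ground state is high-spin.
Configuration: t2g^3 e_g^1.
Orbital CFSE = -0.6Δₒ = -0.6 × 11700 = -7020 cm⁻¹.
High-spin has no excess pairs, so no pairing correction applies.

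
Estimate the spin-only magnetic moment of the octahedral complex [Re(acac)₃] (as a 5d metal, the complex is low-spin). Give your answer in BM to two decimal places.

Each acac⁻ contributes -1; 3 × (-1) = -3. With overall charge +0, Re is in the +3 oxidation state.
Re is in group 7, so Re³⁺ is d⁴ (7 − 3 = 4).
Configuration: t2g^4 e_g^0 → 2 unpaired electrons.
μ(spin-only) = √[2(2+2)] = √8 ≈ 2.83 BM.

2.83 BM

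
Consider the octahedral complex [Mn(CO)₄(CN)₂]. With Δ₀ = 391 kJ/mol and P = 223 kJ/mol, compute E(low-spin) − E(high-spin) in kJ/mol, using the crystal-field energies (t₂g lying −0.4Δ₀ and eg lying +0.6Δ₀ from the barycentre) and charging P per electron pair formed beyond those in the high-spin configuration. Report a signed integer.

-336

Ligand charges: 4×(+0) from CO and 2×(-1) from CN⁻ sum to -2; with overall charge +0, Mn is +2.
Mn sits in group 7; removing 2 electrons leaves Mn²⁺ with 7 − 2 = 5 d electrons.
High-spin d⁵ fills as t₂g³ eg² with CFSE 3(−0.4) + 2(+0.6) = 0.0Δ₀ = 0 kJ/mol.
Low-spin: t₂g⁵ eg⁰, orbital CFSE = -2.0Δ₀ = -782 kJ/mol; plus 2 excess pairs × P = +446 kJ/mol; total -336 kJ/mol.
The difference is -336 − (0) = -336 kJ/mol, so low-spin lies lower.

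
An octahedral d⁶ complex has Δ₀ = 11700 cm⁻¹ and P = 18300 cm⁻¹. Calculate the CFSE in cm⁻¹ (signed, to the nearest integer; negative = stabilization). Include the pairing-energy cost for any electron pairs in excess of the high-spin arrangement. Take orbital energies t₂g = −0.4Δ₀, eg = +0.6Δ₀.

With Δ₀ < P the complex is high-spin.
That gives t₂g⁴ eg².
Orbital CFSE = -0.4Δ₀ = -0.4 × 11700 = -4680 cm⁻¹.
High-spin has no excess pairs, so no pairing correction applies.

-4680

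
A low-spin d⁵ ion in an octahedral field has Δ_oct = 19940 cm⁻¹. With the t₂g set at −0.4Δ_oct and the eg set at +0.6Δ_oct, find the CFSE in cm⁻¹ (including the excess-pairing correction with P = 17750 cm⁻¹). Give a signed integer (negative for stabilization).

-4380

Electron filling gives t₂g⁵ eg⁰.
Orbital CFSE = 5(-0.4) + 0(0.6) = -2.0Δ_oct = -2.0 × 19940 = -39880 cm⁻¹.
Pairing penalty: 2 pairs vs 0 in the high-spin reference → 2 extra × P = 35500 cm⁻¹.
Net CFSE = -39880 + 35500 = -4380 cm⁻¹.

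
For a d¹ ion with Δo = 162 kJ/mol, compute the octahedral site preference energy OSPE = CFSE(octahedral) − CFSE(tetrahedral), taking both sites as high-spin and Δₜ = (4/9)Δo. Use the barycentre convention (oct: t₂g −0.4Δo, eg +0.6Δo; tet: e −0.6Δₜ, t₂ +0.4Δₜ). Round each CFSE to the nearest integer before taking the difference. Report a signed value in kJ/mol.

In an octahedral site d¹ (HS) is t₂g¹ eg⁰, giving CFSE(oct) = -0.4Δo = -65 kJ/mol.
Tetrahedral: e¹ t₂⁰, CFSE = 1(−0.6) + 0(+0.4) = -0.6Δₜ = -0.6 × (4/9) × 162 = -43 kJ/mol.
Subtracting, OSPE = -65 − (-43) = -22 kJ/mol.

-22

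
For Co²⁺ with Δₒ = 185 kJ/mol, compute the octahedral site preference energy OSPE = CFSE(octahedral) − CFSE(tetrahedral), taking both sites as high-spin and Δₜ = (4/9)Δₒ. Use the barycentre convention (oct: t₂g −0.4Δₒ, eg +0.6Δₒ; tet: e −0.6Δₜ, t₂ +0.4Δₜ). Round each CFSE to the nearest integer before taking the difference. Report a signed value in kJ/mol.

-49

Group 9 minus oxidation state +2 gives a d⁷ configuration for Co²⁺.
Octahedral (high-spin): t₂g⁵ eg², CFSE = 5(−0.4) + 2(+0.6) = -0.8Δₒ = -0.8 × 185 = -148 kJ/mol.
In a tetrahedral site the filling is e⁴ t₂³: CFSE(tet) = -1.2Δₜ = -1.2 × (4/9)(185) = -99 kJ/mol.
OSPE = CFSE(oct) − CFSE(tet) = -148 − (-99) = -49 kJ/mol.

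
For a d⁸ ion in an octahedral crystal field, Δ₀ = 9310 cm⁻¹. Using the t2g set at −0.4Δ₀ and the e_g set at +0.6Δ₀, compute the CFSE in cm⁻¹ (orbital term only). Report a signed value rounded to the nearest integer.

Configuration: t2g^6 e_g^2.
The orbital stabilization is -1.2Δ₀ = -1.2 × 9310 = -11172 cm⁻¹.

-11172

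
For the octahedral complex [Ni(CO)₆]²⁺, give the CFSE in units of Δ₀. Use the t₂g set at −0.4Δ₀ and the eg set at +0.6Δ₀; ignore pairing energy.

CO is neutral, so the +2 overall charge sits on Ni: oxidation state +2.
Ni²⁺: group 10, so d-count = 10 − 2 = 8.
Configuration: t₂g⁶ eg².
CFSE = 6(-0.4Δ₀) + 2(0.6Δ₀) = -2.4Δ₀ + 1.2Δ₀ = -1.2Δ₀.

-1.2 Δ₀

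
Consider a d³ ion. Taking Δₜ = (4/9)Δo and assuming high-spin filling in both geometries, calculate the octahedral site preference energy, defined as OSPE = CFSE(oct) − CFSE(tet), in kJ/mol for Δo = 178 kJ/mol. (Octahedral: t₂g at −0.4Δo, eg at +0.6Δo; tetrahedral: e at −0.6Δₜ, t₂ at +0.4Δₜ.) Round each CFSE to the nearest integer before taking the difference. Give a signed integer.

Octahedral high-spin t₂g³ eg⁰: CFSE = -1.2 × 178 = -214 kJ/mol.
Tetrahedral: e² t₂¹, CFSE = 2(−0.6) + 1(+0.4) = -0.8Δₜ = -0.8 × (4/9) × 178 = -63 kJ/mol.
Subtracting, OSPE = -214 − (-63) = -151 kJ/mol.

-151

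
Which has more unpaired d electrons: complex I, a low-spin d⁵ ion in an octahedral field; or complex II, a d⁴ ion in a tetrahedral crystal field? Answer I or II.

II

I: t2g^5 e_g^0 → 1 unpaired.
II: With tetrahedral geometry the complex is necessarily high-spin; e^2 t2^2 → 4 unpaired.
So II has more unpaired electrons.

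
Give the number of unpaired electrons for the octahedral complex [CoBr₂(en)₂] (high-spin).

3

Ligand charges: 2×(-1) from Br⁻ and 2×(+0) from en sum to -2; with overall charge +0, Co is +2.
Co is in group 9, so Co²⁺ is d⁷ (9 − 2 = 7).
Configuration: t₂g⁵ eg², giving 3 unpaired electrons.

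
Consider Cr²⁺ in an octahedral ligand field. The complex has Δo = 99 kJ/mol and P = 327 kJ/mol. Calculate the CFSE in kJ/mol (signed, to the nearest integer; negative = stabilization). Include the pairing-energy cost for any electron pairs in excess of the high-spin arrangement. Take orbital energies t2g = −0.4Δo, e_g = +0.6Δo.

-59

Group 6 minus oxidation state +2 gives a d⁴ configuration for Cr²⁺.
With Δo < P the complex is high-spin.
Filling d⁴ accordingly: t2g^3 e_g^1.
Orbital CFSE = -0.6Δo = -0.6 × 99 = -59 kJ/mol.
High-spin has no excess pairs, so no pairing correction applies.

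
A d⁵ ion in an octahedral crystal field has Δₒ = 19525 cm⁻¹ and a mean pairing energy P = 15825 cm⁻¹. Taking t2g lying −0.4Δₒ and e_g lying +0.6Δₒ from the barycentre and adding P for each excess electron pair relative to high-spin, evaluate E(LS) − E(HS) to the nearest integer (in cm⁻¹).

-7400

High-spin d⁵ fills as t2g^3 e_g^2 with CFSE 3(−0.4) + 2(+0.6) = 0.0Δₒ = 0 cm⁻¹.
Low-spin t2g^5 e_g^0 gives -2.0Δₒ = -39050 cm⁻¹, but forming 2 extra pairs costs 2P = 31650 cm⁻¹, so E(LS) = -39050 + 31650 = -7400 cm⁻¹.
E(LS) − E(HS) = -7400 − (0) = -7400 cm⁻¹.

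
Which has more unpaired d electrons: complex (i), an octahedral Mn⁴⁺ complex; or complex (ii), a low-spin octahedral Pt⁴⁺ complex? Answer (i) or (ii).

(i)

(i): Mn sits in group 7; removing 4 electrons leaves Mn⁴⁺ with 7 − 4 = 3 d electrons; t2g^3 e_g^0 → 3 unpaired.
(ii): Pt is in group 10, so Pt⁴⁺ is d⁶ (10 − 4 = 6); t2g^6 e_g^0 → 0 unpaired.
So (i) has more unpaired electrons.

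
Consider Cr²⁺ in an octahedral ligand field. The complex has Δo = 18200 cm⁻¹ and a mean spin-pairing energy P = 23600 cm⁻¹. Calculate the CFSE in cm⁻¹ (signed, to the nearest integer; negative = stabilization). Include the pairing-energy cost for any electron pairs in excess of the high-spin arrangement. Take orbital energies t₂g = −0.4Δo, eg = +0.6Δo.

-10920

Cr²⁺: group 6, so d-count = 6 − 2 = 4.
Δo < P, so pairing is avoided: the ground state is high-spin.
That gives t₂g³ eg¹.
Orbital CFSE = -0.6Δo = -0.6 × 18200 = -10920 cm⁻¹.
High-spin has no excess pairs, so no pairing correction applies.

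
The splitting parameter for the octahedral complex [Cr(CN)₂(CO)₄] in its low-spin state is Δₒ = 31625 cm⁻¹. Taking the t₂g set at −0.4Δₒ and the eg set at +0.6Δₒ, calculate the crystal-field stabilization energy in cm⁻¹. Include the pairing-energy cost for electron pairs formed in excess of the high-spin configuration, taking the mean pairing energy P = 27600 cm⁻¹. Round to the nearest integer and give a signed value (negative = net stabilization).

-23000

Ligand charges: 2×(-1) from CN⁻ and 4×(+0) from CO sum to -2; with overall charge +0, Cr is +2.
Group 6 minus oxidation state +2 gives a d⁴ configuration for Cr²⁺.
The d⁴ electrons fill as t₂g⁴ eg⁰.
Orbital CFSE = 4(-0.4) + 0(0.6) = -1.6Δₒ = -1.6 × 31625 = -50600 cm⁻¹.
Pairing penalty: 1 pair vs 0 in the high-spin reference → 1 extra × P = 27600 cm⁻¹.
Net CFSE = -50600 + 27600 = -23000 cm⁻¹.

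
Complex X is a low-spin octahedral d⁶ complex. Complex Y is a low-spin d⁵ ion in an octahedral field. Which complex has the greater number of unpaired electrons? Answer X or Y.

X: t₂g⁶ eg⁰ → 0 unpaired.
Y: t₂g⁵ eg⁰ → 1 unpaired.
So Y has more unpaired electrons.

Y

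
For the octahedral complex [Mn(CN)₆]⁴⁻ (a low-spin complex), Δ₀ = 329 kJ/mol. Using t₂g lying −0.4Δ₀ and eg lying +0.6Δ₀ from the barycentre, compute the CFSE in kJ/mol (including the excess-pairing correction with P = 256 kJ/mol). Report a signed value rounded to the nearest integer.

Each CN⁻ contributes -1; 6 × (-1) = -6. With overall charge -4, Mn is in the +2 oxidation state.
Group 7 minus oxidation state +2 gives a d⁵ configuration for Mn²⁺.
The d⁵ electrons fill as t₂g⁵ eg⁰.
The orbital stabilization is -2.0Δ₀ = -2.0 × 329 = -658 kJ/mol.
Pairing penalty: 2 pairs vs 0 in the high-spin reference → 2 extra × P = 512 kJ/mol.
Combining: -658 + 512 = -146 kJ/mol.

-146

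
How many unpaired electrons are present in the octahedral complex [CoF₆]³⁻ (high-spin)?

4

Each F⁻ contributes -1; 6 × (-1) = -6. With overall charge -3, Co is in the +3 oxidation state.
Co is in group 9, so Co³⁺ is d⁶ (9 − 3 = 6).
Configuration: t₂g⁴ eg², giving 4 unpaired electrons.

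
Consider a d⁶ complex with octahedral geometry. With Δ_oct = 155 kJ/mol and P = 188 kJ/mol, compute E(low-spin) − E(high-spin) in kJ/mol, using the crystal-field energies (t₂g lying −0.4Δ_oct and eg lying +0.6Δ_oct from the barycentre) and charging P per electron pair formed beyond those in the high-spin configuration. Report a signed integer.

66

In the high-spin limit (t₂g⁴ eg²) the orbital term is -0.4Δ_oct = -62 kJ/mol, with no excess pairing.
For low-spin the configuration is t₂g⁶ eg⁰: orbital energy -2.4 × 155 = -372 kJ/mol, and 2 additional pairs relative to high-spin add 376 kJ/mol, giving 4 kJ/mol.
The difference is 4 − (-62) = 66 kJ/mol, so high-spin lies lower.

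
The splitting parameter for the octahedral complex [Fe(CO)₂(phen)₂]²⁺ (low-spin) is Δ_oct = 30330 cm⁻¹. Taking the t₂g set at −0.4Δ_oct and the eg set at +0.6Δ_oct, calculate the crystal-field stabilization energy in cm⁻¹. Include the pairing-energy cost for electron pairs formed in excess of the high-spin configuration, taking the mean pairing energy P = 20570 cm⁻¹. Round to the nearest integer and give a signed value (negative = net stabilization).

Ligand charges: 2×(+0) from CO and 2×(+0) from phen sum to +0; with overall charge +2, Fe is +2.
Group 8 minus oxidation state +2 gives a d⁶ configuration for Fe²⁺.
Electron filling gives t₂g⁶ eg⁰.
Orbital CFSE = 6(-0.4) + 0(0.6) = -2.4Δ_oct = -2.4 × 30330 = -72792 cm⁻¹.
High-spin d⁶ would be t₂g⁴ eg² with 1 pair; low-spin has 3, so 2 excess pairs cost +2P = +41140 cm⁻¹.
Overall CFSE = -72792 + 41140 = -31652 cm⁻¹.

-31652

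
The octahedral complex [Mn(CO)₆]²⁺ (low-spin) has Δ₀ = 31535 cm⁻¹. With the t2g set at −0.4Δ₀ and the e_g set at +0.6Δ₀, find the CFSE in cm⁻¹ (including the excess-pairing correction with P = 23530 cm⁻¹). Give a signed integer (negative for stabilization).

-16010

CO is neutral, so the +2 overall charge sits on Mn: oxidation state +2.
Mn²⁺: group 7, so d-count = 7 − 2 = 5.
Configuration: t2g^5 e_g^0.
CFSE(orbital) = 5×(-0.4Δ₀) + 0×(0.6Δ₀) = -2.0Δ₀; with Δ₀ = 31535 cm⁻¹ that is -63070 cm⁻¹.
Pairing penalty: 2 pairs vs 0 in the high-spin reference → 2 extra × P = 47060 cm⁻¹.
Net CFSE = -63070 + 47060 = -16010 cm⁻¹.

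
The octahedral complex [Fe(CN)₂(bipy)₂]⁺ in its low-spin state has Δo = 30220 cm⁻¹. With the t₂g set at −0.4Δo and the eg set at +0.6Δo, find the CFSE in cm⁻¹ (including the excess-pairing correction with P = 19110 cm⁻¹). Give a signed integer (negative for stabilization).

-22220

Ligand charges: 2×(-1) from CN⁻ and 2×(+0) from bipy sum to -2; with overall charge +1, Fe is +3.
Fe³⁺: group 8, so d-count = 8 − 3 = 5.
Configuration: t₂g⁵ eg⁰.
Orbital CFSE = 5(-0.4) + 0(0.6) = -2.0Δo = -2.0 × 30220 = -60440 cm⁻¹.
High-spin d⁵ would be t₂g³ eg² with 0 pairs; low-spin has 2, so 2 excess pairs cost +2P = +38220 cm⁻¹.
Overall CFSE = -60440 + 38220 = -22220 cm⁻¹.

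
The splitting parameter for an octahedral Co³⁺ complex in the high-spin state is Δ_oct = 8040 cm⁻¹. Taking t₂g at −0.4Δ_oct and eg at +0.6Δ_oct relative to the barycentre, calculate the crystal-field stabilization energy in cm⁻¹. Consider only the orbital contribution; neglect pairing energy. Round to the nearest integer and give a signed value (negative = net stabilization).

-3216

Co³⁺: group 9, so d-count = 9 − 3 = 6.
Electron filling gives t₂g⁴ eg².
CFSE(orbital) = 4×(-0.4Δ_oct) + 2×(0.6Δ_oct) = -0.4Δ_oct; with Δ_oct = 8040 cm⁻¹ that is -3216 cm⁻¹.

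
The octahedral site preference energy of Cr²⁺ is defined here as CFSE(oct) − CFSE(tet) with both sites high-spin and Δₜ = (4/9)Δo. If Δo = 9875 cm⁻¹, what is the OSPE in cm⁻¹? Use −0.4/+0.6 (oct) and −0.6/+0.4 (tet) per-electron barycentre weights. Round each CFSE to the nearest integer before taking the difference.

Cr sits in group 6; removing 2 electrons leaves Cr²⁺ with 6 − 2 = 4 d electrons.
Octahedral high-spin t2g^3 e_g^1: CFSE = -0.6 × 9875 = -5925 cm⁻¹.
In a tetrahedral site the filling is e^2 t2^2: CFSE(tet) = -0.4Δₜ = -0.4 × (4/9)(9875) = -1756 cm⁻¹.
OSPE = CFSE(oct) − CFSE(tet) = -5925 − (-1756) = -4169 cm⁻¹.

-4169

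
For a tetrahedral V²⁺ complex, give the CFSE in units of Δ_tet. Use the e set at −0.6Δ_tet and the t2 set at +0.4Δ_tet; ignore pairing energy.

-0.8 Δ_tet

V²⁺: group 5, so d-count = 5 − 2 = 3.
With tetrahedral geometry the complex is necessarily high-spin.
Configuration: e^2 t2^1.
CFSE = 2(-0.6Δ_tet) + 1(0.4Δ_tet) = -1.2Δ_tet + 0.4Δ_tet = -0.8Δ_tet.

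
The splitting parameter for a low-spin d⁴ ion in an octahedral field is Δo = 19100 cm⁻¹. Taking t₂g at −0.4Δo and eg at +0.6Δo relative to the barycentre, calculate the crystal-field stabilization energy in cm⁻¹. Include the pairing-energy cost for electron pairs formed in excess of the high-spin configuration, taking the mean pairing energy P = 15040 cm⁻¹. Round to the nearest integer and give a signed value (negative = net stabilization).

The d⁴ electrons fill as t₂g⁴ eg⁰.
CFSE(orbital) = 4×(-0.4Δo) + 0×(0.6Δo) = -1.6Δo; with Δo = 19100 cm⁻¹ that is -30560 cm⁻¹.
Pairing penalty: 1 pair vs 0 in the high-spin reference → 1 extra × P = 15040 cm⁻¹.
Overall CFSE = -30560 + 15040 = -15520 cm⁻¹.

-15520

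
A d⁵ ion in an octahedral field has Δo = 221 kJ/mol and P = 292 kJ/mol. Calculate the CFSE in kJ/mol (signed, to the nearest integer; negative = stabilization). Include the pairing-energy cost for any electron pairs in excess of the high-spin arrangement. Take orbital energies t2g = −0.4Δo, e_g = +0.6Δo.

Here Δo < P (221 < 292), so the high-spin state is favoured.
Configuration: t2g^3 e_g^2.
Orbital CFSE = 0.0Δo = 0.0 × 221 = 0 kJ/mol.
High-spin has no excess pairs, so no pairing correction applies.

0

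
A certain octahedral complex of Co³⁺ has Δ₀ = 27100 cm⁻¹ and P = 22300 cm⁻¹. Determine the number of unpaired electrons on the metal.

Co is in group 9, so Co³⁺ is d⁶ (9 − 3 = 6).
Since Δ₀ = 27100 cm⁻¹ > P = 22300 cm⁻¹, the complex adopts the low-spin configuration.
Configuration: t2g^6 e_g^0.
Unpaired electrons: 0.

0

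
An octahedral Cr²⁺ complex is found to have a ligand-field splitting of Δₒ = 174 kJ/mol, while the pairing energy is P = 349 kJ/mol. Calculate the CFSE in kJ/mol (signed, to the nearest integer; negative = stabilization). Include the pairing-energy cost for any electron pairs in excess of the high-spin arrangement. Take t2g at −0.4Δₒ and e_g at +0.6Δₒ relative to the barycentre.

-104

Group 6 minus oxidation state +2 gives a d⁴ configuration for Cr²⁺.
Since Δₒ = 174 kJ/mol < P = 349 kJ/mol, the complex adopts the high-spin configuration.
Configuration: t2g^3 e_g^1.
Orbital CFSE = -0.6Δₒ = -0.6 × 174 = -104 kJ/mol.
High-spin has no excess pairs, so no pairing correction applies.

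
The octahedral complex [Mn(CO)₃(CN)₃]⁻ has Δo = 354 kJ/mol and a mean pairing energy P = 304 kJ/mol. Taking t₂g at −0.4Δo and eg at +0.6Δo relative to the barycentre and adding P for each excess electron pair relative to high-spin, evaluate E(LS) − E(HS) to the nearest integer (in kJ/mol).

Ligand charges: 3×(+0) from CO and 3×(-1) from CN⁻ sum to -3; with overall charge -1, Mn is +2.
Mn sits in group 7; removing 2 electrons leaves Mn²⁺ with 7 − 2 = 5 d electrons.
High-spin d⁵ fills as t₂g³ eg² with CFSE 3(−0.4) + 2(+0.6) = 0.0Δo = 0 kJ/mol.
Low-spin t₂g⁵ eg⁰ gives -2.0Δo = -708 kJ/mol, but forming 2 extra pairs costs 2P = 608 kJ/mol, so E(LS) = -708 + 608 = -100 kJ/mol.
E(LS) − E(HS) = -100 − (0) = -100 kJ/mol.

-100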